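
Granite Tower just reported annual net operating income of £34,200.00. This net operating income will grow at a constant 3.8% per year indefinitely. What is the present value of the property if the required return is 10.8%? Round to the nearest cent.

D₁ = D₀ × (1 + g) = £34,200.00 × 1.038 = £35,499.6000
Growing perpetuity: P = D₁ / (r − g) = £35,499.6000 / (0.108 − 0.038) = £507,137.14

£507137.14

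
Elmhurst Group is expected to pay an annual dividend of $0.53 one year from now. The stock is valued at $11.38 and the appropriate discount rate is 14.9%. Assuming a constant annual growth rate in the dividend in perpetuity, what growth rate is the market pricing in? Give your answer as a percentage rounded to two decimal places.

10.24%

P = D₁/(r−g) ⇒ g = r − D₁/P = 0.149 − $0.53/$11.38 = 0.102427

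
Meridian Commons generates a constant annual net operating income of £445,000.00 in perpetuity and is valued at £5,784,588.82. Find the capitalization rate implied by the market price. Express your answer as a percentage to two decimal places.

P = C/r ⇒ r = C/P = £445,000.00/£5,784,588.82 = 0.076929

7.69%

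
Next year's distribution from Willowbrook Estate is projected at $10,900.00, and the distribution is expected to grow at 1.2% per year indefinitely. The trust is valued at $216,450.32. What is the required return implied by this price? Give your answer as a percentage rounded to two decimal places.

P = D₁/(r − g) ⇒ r = D₁/P + g = $10,900.0000/$216,450.32 + 0.012 = 0.050358 + 0.012 = 0.062358

6.24%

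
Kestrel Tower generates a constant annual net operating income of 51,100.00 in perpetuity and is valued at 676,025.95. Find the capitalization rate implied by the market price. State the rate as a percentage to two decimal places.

P = C/r ⇒ r = C/P = 51,100.00/676,025.95 = 0.075589

7.56%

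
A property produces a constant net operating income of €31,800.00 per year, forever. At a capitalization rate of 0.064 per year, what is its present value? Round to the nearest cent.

Level perpetuity: PV = C / r = €31,800.00 / 0.064 = €496,875.00

€496875.00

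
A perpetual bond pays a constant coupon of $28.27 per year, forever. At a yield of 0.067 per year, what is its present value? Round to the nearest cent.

$421.94

Level perpetuity: PV = C / r = $28.27 / 0.067 = $421.94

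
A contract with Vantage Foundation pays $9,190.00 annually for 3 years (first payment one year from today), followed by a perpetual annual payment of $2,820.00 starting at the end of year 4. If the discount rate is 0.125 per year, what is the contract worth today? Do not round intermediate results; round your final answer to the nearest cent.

$37729.16

PV of 3-year annuity: $9,190.00 × [1 − (1+0.125)^−3] / 0.125 = 21884.55418
Perpetuity value at year 3: $2,820.00 / 0.125 = 22560.00000
PV of perpetuity: 22560.00000 / (1+0.125)^3 = 15844.60905
Total PV = 21884.55418 + 15844.60905 = 37729.16324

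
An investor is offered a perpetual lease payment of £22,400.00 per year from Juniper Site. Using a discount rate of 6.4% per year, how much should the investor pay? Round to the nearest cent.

Level perpetuity: PV = C / r = £22,400.00 / 0.064 = £350,000.00

£350000.00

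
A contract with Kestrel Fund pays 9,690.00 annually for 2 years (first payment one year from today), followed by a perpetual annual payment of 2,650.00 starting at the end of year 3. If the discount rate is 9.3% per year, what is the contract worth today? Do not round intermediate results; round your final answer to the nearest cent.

PV of 2-year annuity: 9,690.00 × [1 − (1+0.093)^−2] / 0.093 = 16976.67683
Perpetuity value at year 2: 2,650.00 / 0.093 = 28494.62366
PV of perpetuity: 28494.62366 / (1+0.093)^2 = 23851.87922
Total PV = 16976.67683 + 23851.87922 = 40828.55605

40828.56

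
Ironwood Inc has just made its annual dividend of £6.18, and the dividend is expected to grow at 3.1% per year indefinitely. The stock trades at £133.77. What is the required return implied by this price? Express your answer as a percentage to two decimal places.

7.86%

D₁ = £6.18 × 1.031 = £6.3716
P = D₁/(r − g) ⇒ r = D₁/P + g = £6.3716/£133.77 + 0.031 = 0.047631 + 0.031 = 0.078631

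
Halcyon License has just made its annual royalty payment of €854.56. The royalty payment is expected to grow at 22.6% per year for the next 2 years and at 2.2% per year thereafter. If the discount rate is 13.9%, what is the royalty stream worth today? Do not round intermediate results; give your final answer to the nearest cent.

€10558.43

D_1 = 1047.69056
D_2 = 1284.46863
Terminal value at year 2: TV = D_2×(1+g_2)/(r−g_2) = 1312.72694/0.117 = 11219.88834
P_0 = D_1/(1+r)^1 + D_2/(1+r)^2 + TV/(1+r)^2
    = 919.83368 + 990.09314 + 8648.50592 = 10558.43274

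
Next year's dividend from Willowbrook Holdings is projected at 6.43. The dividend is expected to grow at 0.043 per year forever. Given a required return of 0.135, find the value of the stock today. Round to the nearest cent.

69.89

Growing perpetuity: P = D₁ / (r − g) = 6.4300 / (0.135 − 0.043) = 69.89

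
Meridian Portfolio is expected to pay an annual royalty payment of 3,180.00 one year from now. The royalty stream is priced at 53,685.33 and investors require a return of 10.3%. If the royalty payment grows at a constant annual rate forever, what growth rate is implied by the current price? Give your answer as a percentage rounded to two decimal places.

P = D₁/(r−g) ⇒ g = r − D₁/P = 0.103 − 3,180.00/53,685.33 = 0.043766

4.38%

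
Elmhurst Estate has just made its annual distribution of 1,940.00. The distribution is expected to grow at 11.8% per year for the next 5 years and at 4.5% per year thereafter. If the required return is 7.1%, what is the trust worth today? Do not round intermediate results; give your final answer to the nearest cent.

107705.25

D_1 = 2168.92000
D_2 = 2424.85256
D_3 = 2710.98516
D_4 = 3030.88141
D_5 = 3388.52542
Terminal value at year 5: TV = D_5×(1+g_2)/(r−g_2) = 3541.00906/0.026 = 136192.65621
P_0 = D_1/(1+r)^1 + D_2/(1+r)^2 + D_3/(1+r)^3 + D_4/(1+r)^4 + D_5/(1+r)^5 + TV/(1+r)^5
    = 2025.13539 + 2114.00688 + 2206.77842 + 2303.62117 + 2404.71379 + 96650.99648 = 107705.25212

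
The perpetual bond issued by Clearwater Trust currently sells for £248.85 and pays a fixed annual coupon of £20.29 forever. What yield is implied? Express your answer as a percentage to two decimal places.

P = C/r ⇒ r = C/P = £20.29/£248.85 = 0.081535

8.15%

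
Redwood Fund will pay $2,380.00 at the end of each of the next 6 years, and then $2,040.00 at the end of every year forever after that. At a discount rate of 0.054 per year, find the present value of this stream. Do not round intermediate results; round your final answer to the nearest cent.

$39481.66

PV of 6-year annuity: $2,380.00 × [1 − (1+0.054)^−6] / 0.054 = 11927.14204
Perpetuity value at year 6: $2,040.00 / 0.054 = 37777.77778
PV of perpetuity: 37777.77778 / (1+0.054)^6 = 27554.51317
Total PV = 11927.14204 + 27554.51317 = 39481.65521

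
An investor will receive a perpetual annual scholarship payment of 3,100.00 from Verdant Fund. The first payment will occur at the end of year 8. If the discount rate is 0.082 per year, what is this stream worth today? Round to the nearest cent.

Value at end of year 7: C / r = 3,100.00 / 0.082 = 37,804.8780
Discount to today: PV = 37,804.8780 / (1 + 0.082)^7 = 37,804.8780 / 1.736164 = 21,774.94

21774.94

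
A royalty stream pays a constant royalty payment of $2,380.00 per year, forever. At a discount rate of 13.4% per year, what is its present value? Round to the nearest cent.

Level perpetuity: PV = C / r = $2,380.00 / 0.134 = $17,761.19

$17761.19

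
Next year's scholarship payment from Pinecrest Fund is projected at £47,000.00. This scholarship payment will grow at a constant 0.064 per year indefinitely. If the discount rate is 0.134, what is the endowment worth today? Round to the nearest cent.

£671428.57

Growing perpetuity: P = D₁ / (r − g) = £47,000.0000 / (0.134 − 0.064) = £671,428.57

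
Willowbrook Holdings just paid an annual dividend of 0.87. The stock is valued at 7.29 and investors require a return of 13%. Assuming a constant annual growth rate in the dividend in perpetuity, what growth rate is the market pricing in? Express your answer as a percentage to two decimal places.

P = D₀(1+g)/(r−g) ⇒ P(r−g) = D₀(1+g) ⇒ g(P+D₀) = P·r − D₀
g = (P·r − D₀)/(P + D₀) = (7.29×0.13 − 0.87) / (7.29 + 0.87) = 0.009522

0.95%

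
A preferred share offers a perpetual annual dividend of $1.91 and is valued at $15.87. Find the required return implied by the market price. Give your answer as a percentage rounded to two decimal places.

12.04%

P = C/r ⇒ r = C/P = $1.91/$15.87 = 0.120353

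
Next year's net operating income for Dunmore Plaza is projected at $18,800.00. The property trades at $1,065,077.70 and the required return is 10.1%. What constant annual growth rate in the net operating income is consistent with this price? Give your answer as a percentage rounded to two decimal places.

P = D₁/(r−g) ⇒ g = r − D₁/P = 0.101 − $18,800.00/$1,065,077.70 = 0.083349

8.33%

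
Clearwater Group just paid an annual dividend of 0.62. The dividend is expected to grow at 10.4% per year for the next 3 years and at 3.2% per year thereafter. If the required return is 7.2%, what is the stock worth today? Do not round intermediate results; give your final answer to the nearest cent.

D_1 = 0.68448
D_2 = 0.75567
D_3 = 0.83426
Terminal value at year 3: TV = D_3×(1+g_2)/(r−g_2) = 0.86095/0.04 = 21.52378
P_0 = D_1/(1+r)^1 + D_2/(1+r)^2 + D_3/(1+r)^3 + TV/(1+r)^3
    = 0.63851 + 0.65757 + 0.67720 + 17.47166 = 19.44493

19.44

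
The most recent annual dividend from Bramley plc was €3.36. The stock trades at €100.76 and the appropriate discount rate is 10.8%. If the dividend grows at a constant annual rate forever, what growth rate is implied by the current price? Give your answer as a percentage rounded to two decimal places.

P = D₀(1+g)/(r−g) ⇒ P(r−g) = D₀(1+g) ⇒ g(P+D₀) = P·r − D₀
g = (P·r − D₀)/(P + D₀) = (€100.76×0.108 − €3.36) / (€100.76 + €3.36) = 0.072244

7.22%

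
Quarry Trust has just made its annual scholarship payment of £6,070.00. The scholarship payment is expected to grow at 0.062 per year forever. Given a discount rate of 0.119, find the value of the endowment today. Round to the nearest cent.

£113093.68

D₁ = D₀ × (1 + g) = £6,070.00 × 1.062 = £6,446.3400
Growing perpetuity: P = D₁ / (r − g) = £6,446.3400 / (0.119 − 0.062) = £113,093.68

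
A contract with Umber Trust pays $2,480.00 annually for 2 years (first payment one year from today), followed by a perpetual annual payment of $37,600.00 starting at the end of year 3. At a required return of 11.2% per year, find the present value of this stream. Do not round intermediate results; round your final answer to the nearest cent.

$275729.81

PV of 2-year annuity: $2,480.00 × [1 − (1+0.112)^−2] / 0.112 = 4235.80560
Perpetuity value at year 2: $37,600.00 / 0.112 = 335714.28571
PV of perpetuity: 335714.28571 / (1+0.112)^2 = 271494.00726
Total PV = 4235.80560 + 271494.00726 = 275729.81286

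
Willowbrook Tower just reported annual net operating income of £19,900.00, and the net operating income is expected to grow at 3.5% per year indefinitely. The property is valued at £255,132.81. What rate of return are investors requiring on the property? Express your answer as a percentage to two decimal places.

11.57%

D₁ = £19,900.00 × 1.035 = £20,596.5000
P = D₁/(r − g) ⇒ r = D₁/P + g = £20,596.5000/£255,132.81 + 0.035 = 0.080729 + 0.035 = 0.115729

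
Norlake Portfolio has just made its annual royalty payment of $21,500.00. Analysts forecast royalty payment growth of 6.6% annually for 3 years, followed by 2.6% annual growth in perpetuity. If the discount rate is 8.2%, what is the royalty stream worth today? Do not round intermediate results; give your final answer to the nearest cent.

D_1 = 22919.00000
D_2 = 24431.65400
D_3 = 26044.14316
Terminal value at year 3: TV = D_3×(1+g_2)/(r−g_2) = 26721.29089/0.056 = 477165.90868
P_0 = D_1/(1+r)^1 + D_2/(1+r)^2 + D_3/(1+r)^3 + TV/(1+r)^3
    = 21182.07024 + 20868.84184 + 20560.24529 + 376693.06554 = 439304.22292

$439304.22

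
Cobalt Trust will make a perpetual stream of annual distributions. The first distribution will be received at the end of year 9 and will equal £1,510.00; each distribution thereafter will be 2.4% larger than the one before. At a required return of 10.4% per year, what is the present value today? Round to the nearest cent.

Value at end of year 8: C₁ / (r − g) = £1,510.00 / (0.104 − 0.024) = £18,875.0000
Discount to today: PV = £18,875.0000 / (1 + 0.104)^8 = £18,875.0000 / 2.206747 = £8,553.31

£8553.31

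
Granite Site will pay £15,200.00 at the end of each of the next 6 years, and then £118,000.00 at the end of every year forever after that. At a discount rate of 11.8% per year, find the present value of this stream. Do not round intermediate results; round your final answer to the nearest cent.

£574942.39

PV of 6-year annuity: £15,200.00 × [1 − (1+0.118)^−6] / 0.118 = 62848.98574
Perpetuity value at year 6: £118,000.00 / 0.118 = 1000000.00000
PV of perpetuity: 1000000.00000 / (1+0.118)^6 = 512093.40016
Total PV = 62848.98574 + 512093.40016 = 574942.38590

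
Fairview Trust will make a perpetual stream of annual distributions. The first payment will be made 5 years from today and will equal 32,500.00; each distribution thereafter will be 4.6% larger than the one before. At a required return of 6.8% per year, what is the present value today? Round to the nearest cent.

Value at end of year 4: C₁ / (r − g) = 32,500.00 / (0.068 − 0.046) = 1,477,272.7273
Discount to today: PV = 1,477,272.7273 / (1 + 0.068)^4 = 1,477,272.7273 / 1.301023 = 1,135,470.01

1135470.01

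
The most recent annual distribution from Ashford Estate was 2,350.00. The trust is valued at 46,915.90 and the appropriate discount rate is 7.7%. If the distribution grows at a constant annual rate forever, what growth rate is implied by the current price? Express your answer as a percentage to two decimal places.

2.56%

P = D₀(1+g)/(r−g) ⇒ P(r−g) = D₀(1+g) ⇒ g(P+D₀) = P·r − D₀
g = (P·r − D₀)/(P + D₀) = (46,915.90×0.077 − 2,350.00) / (46,915.90 + 2,350.00) = 0.025627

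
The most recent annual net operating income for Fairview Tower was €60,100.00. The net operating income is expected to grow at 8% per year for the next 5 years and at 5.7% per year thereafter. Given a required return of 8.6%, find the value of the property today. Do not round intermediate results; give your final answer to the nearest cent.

€2426250.02

D_1 = 64908.00000
D_2 = 70100.64000
D_3 = 75708.69120
D_4 = 81765.38650
D_5 = 88306.61742
Terminal value at year 5: TV = D_5×(1+g_2)/(r−g_2) = 93340.09461/0.029 = 3218623.95201
P_0 = D_1/(1+r)^1 + D_2/(1+r)^2 + D_3/(1+r)^3 + D_4/(1+r)^4 + D_5/(1+r)^5 + TV/(1+r)^5
    = 59767.95580 + 59437.74610 + 59109.36076 + 58782.78971 + 58458.02292 + 2130694.14556 = 2426250.02085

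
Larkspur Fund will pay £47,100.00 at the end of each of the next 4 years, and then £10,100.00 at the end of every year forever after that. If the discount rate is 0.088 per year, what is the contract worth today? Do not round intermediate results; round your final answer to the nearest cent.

£235170.47

PV of 4-year annuity: £47,100.00 × [1 − (1+0.088)^−4] / 0.088 = 153263.07851
Perpetuity value at year 4: £10,100.00 / 0.088 = 114772.72727
PV of perpetuity: 114772.72727 / (1+0.088)^4 = 81907.39621
Total PV = 153263.07851 + 81907.39621 = 235170.47472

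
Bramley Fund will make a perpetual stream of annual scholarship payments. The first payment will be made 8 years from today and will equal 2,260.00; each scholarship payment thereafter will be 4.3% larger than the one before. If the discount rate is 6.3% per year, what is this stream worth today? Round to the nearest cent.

Value at end of year 7: C₁ / (r − g) = 2,260.00 / (0.063 − 0.043) = 113,000.0000
Discount to today: PV = 113,000.0000 / (1 + 0.063)^7 = 113,000.0000 / 1.533673 = 73,679.32

73679.32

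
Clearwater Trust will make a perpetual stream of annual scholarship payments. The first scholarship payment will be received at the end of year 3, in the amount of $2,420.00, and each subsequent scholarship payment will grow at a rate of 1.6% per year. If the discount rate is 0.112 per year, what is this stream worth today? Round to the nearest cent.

$20386.12

Value at end of year 2: C₁ / (r − g) = $2,420.00 / (0.112 − 0.016) = $25,208.3333
Discount to today: PV = $25,208.3333 / (1 + 0.112)^2 = $25,208.3333 / 1.236544 = $20,386.12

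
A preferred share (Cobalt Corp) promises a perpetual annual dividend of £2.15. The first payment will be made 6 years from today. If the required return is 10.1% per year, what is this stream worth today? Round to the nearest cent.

Value at end of year 5: C / r = £2.15 / 0.101 = £21.2871
Discount to today: PV = £21.2871 / (1 + 0.101)^5 = £21.2871 / 1.617844 = £13.16

£13.16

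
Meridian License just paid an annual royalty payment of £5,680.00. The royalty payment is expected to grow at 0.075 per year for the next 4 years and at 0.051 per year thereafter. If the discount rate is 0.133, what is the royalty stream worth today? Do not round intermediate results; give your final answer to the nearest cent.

£78957.32

D_1 = 6106.00000
D_2 = 6563.95000
D_3 = 7056.24625
D_4 = 7585.46472
Terminal value at year 4: TV = D_4×(1+g_2)/(r−g_2) = 7972.32342/0.082 = 97223.45633
P_0 = D_1/(1+r)^1 + D_2/(1+r)^2 + D_3/(1+r)^3 + D_4/(1+r)^4 + TV/(1+r)^4
    = 5389.23213 + 5113.34911 + 4851.58896 + 4603.22871 + 58999.91920 = 78957.31810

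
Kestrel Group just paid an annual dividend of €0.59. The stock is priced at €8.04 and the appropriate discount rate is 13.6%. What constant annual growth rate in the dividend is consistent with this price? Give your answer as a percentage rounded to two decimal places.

5.83%

P = D₀(1+g)/(r−g) ⇒ P(r−g) = D₀(1+g) ⇒ g(P+D₀) = P·r − D₀
g = (P·r − D₀)/(P + D₀) = (€8.04×0.136 − €0.59) / (€8.04 + €0.59) = 0.058336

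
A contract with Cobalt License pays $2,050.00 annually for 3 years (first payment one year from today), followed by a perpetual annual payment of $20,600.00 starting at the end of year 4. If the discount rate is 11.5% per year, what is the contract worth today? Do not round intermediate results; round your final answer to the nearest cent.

PV of 3-year annuity: $2,050.00 × [1 − (1+0.115)^−3] / 0.115 = 4966.36974
Perpetuity value at year 3: $20,600.00 / 0.115 = 179130.43478
PV of perpetuity: 179130.43478 / (1+0.115)^3 = 129224.47542
Total PV = 4966.36974 + 129224.47542 = 134190.84517

$134190.85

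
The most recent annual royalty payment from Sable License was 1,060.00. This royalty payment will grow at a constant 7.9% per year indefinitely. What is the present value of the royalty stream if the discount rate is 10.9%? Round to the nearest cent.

38124.67

D₁ = D₀ × (1 + g) = 1,060.00 × 1.079 = 1,143.7400
Growing perpetuity: P = D₁ / (r − g) = 1,143.7400 / (0.109 − 0.079) = 38,124.67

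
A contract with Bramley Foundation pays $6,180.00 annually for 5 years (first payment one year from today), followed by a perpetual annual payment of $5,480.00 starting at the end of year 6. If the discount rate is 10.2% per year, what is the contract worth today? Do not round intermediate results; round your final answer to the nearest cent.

$56365.54

PV of 5-year annuity: $6,180.00 × [1 − (1+0.102)^−5] / 0.102 = 23307.85527
Perpetuity value at year 5: $5,480.00 / 0.102 = 53725.49020
PV of perpetuity: 53725.49020 / (1+0.102)^5 = 33057.68326
Total PV = 23307.85527 + 33057.68326 = 56365.53853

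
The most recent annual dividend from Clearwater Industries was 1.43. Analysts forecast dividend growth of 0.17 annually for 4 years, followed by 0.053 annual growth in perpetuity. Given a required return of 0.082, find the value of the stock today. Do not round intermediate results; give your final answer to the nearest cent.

77.97

D_1 = 1.67310
D_2 = 1.95753
D_3 = 2.29031
D_4 = 2.67966
Terminal value at year 4: TV = D_4×(1+g_2)/(r−g_2) = 2.82168/0.029 = 97.29933
P_0 = D_1/(1+r)^1 + D_2/(1+r)^2 + D_3/(1+r)^3 + D_4/(1+r)^4 + TV/(1+r)^4
    = 1.54630 + 1.67207 + 1.80806 + 1.95511 + 70.99059 = 77.97213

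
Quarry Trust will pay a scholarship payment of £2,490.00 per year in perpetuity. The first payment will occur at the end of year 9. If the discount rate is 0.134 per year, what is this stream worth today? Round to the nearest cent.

£6795.01

Value at end of year 8: C / r = £2,490.00 / 0.134 = £18,582.0896
Discount to today: PV = £18,582.0896 / (1 + 0.134)^8 = £18,582.0896 / 2.734667 = £6,795.01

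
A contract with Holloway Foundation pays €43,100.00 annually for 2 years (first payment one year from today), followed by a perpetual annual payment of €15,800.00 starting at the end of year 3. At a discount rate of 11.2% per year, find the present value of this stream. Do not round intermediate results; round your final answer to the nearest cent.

€187699.45

PV of 2-year annuity: €43,100.00 × [1 − (1+0.112)^−2] / 0.112 = 73614.20216
Perpetuity value at year 2: €15,800.00 / 0.112 = 141071.42857
PV of perpetuity: 141071.42857 / (1+0.112)^2 = 114085.24773
Total PV = 73614.20216 + 114085.24773 = 187699.44990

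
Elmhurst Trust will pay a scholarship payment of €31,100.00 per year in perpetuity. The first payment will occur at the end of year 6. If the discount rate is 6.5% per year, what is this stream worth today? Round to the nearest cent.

€349219.91

Value at end of year 5: C / r = €31,100.00 / 0.065 = €478,461.5385
Discount to today: PV = €478,461.5385 / (1 + 0.065)^5 = €478,461.5385 / 1.370087 = €349,219.91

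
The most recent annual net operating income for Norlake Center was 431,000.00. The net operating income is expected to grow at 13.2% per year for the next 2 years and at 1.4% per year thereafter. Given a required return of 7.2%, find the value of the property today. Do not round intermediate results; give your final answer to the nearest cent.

D_1 = 487892.00000
D_2 = 552293.74400
Terminal value at year 2: TV = D_2×(1+g_2)/(r−g_2) = 560025.85642/0.058 = 9655618.21407
P_0 = D_1/(1+r)^1 + D_2/(1+r)^2 + TV/(1+r)^2
    = 455123.13433 + 480596.44409 + 8402151.62591 = 9337871.20432

9337871.20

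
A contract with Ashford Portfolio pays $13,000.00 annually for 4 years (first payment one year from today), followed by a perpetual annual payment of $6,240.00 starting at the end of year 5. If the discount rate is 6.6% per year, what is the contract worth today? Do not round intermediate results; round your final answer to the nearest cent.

PV of 4-year annuity: $13,000.00 × [1 − (1+0.066)^−4] / 0.066 = 44434.31357
Perpetuity value at year 4: $6,240.00 / 0.066 = 94545.45455
PV of perpetuity: 94545.45455 / (1+0.066)^4 = 73216.98403
Total PV = 44434.31357 + 73216.98403 = 117651.29760

$117651.30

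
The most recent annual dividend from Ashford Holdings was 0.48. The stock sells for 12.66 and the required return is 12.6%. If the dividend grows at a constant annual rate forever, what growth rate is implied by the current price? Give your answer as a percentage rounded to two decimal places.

8.49%

P = D₀(1+g)/(r−g) ⇒ P(r−g) = D₀(1+g) ⇒ g(P+D₀) = P·r − D₀
g = (P·r − D₀)/(P + D₀) = (12.66×0.126 − 0.48) / (12.66 + 0.48) = 0.084868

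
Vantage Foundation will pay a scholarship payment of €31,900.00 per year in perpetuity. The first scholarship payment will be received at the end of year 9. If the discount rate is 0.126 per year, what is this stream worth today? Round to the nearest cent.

Value at end of year 8: C / r = €31,900.00 / 0.126 = €253,174.6032
Discount to today: PV = €253,174.6032 / (1 + 0.126)^8 = €253,174.6032 / 2.584087 = €97,974.49

€97974.49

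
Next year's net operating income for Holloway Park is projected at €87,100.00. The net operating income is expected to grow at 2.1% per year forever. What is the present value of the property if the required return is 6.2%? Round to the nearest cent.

Growing perpetuity: P = D₁ / (r − g) = €87,100.0000 / (0.062 − 0.021) = €2,124,390.24

€2124390.24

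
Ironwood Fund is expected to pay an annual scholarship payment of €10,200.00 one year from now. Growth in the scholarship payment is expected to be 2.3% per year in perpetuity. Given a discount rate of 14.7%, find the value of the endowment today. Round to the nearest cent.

Growing perpetuity: P = D₁ / (r − g) = €10,200.0000 / (0.147 − 0.023) = €82,258.06

€82258.06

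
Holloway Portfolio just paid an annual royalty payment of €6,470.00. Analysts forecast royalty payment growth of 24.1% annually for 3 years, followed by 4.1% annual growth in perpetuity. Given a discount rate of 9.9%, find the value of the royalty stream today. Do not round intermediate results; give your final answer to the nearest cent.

€192076.90

D_1 = 8029.27000
D_2 = 9964.32407
D_3 = 12365.72617
Terminal value at year 3: TV = D_3×(1+g_2)/(r−g_2) = 12872.72094/0.058 = 221943.46455
P_0 = D_1/(1+r)^1 + D_2/(1+r)^2 + D_3/(1+r)^3 + TV/(1+r)^3
    = 7305.97816 + 8249.97170 + 9315.93711 + 167205.00911 = 192076.89608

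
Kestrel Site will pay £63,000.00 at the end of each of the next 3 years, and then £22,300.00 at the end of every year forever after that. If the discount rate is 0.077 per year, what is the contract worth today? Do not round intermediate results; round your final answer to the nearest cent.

£395068.62

PV of 3-year annuity: £63,000.00 × [1 − (1+0.077)^−3] / 0.077 = 163240.01014
Perpetuity value at year 3: £22,300.00 / 0.077 = 289610.38961
PV of perpetuity: 289610.38961 / (1+0.077)^3 = 231828.60824
Total PV = 163240.01014 + 231828.60824 = 395068.61839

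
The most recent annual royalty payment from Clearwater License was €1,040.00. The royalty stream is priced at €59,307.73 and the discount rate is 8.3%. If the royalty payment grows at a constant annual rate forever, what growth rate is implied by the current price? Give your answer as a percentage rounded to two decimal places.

6.43%

P = D₀(1+g)/(r−g) ⇒ P(r−g) = D₀(1+g) ⇒ g(P+D₀) = P·r − D₀
g = (P·r − D₀)/(P + D₀) = (€59,307.73×0.083 − €1,040.00) / (€59,307.73 + €1,040.00) = 0.064336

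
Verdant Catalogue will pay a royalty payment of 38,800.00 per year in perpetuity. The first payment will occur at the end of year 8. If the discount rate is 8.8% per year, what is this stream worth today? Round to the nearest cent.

Value at end of year 7: C / r = 38,800.00 / 0.088 = 440,909.0909
Discount to today: PV = 440,909.0909 / (1 + 0.088)^7 = 440,909.0909 / 1.804689 = 244,313.12

244313.12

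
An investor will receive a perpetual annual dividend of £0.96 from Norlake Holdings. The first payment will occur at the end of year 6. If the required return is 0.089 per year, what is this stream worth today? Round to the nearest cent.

£7.04

Value at end of year 5: C / r = £0.96 / 0.089 = £10.7865
Discount to today: PV = £10.7865 / (1 + 0.089)^5 = £10.7865 / 1.531579 = £7.04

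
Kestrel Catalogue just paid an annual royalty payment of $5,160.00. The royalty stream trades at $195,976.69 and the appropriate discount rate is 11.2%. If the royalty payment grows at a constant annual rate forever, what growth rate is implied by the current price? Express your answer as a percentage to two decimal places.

P = D₀(1+g)/(r−g) ⇒ P(r−g) = D₀(1+g) ⇒ g(P+D₀) = P·r − D₀
g = (P·r − D₀)/(P + D₀) = ($195,976.69×0.112 − $5,160.00) / ($195,976.69 + $5,160.00) = 0.083473

8.35%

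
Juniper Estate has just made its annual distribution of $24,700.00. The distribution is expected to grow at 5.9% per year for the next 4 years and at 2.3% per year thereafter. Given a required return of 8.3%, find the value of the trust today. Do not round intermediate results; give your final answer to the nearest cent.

$478473.42

D_1 = 26157.30000
D_2 = 27700.58070
D_3 = 29334.91496
D_4 = 31065.67494
Terminal value at year 4: TV = D_4×(1+g_2)/(r−g_2) = 31780.18547/0.06 = 529669.75780
P_0 = D_1/(1+r)^1 + D_2/(1+r)^2 + D_3/(1+r)^3 + D_4/(1+r)^4 + TV/(1+r)^4
    = 24152.63158 + 23617.39321 + 23094.01607 + 22582.23732 + 385027.14634 = 478473.42451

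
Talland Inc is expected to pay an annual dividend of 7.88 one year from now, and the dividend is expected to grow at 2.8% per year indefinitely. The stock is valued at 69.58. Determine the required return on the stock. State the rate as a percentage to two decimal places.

P = D₁/(r − g) ⇒ r = D₁/P + g = 7.8800/69.58 + 0.028 = 0.113251 + 0.028 = 0.141251

14.13%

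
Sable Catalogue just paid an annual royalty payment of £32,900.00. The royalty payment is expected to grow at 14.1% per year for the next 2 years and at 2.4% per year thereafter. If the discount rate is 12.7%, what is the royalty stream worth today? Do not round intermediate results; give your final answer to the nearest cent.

D_1 = 37538.90000
D_2 = 42831.88490
Terminal value at year 2: TV = D_2×(1+g_2)/(r−g_2) = 43859.85014/0.103 = 425823.78774
P_0 = D_1/(1+r)^1 + D_2/(1+r)^2 + TV/(1+r)^2
    = 33308.69565 + 33722.46827 + 335260.26706 = 402291.43098

£402291.43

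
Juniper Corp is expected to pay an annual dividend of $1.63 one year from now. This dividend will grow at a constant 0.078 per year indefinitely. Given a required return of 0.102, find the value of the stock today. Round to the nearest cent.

Growing perpetuity: P = D₁ / (r − g) = $1.6300 / (0.102 − 0.078) = $67.92

$67.92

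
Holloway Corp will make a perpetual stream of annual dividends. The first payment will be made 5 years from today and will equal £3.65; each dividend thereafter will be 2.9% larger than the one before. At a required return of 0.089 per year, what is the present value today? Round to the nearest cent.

Value at end of year 4: C₁ / (r − g) = £3.65 / (0.089 − 0.029) = £60.8333
Discount to today: PV = £60.8333 / (1 + 0.089)^4 = £60.8333 / 1.406409 = £43.25

£43.25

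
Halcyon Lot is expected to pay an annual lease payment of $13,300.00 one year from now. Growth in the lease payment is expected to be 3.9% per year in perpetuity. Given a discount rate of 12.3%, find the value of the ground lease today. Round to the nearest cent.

$158333.33

Growing perpetuity: P = D₁ / (r − g) = $13,300.0000 / (0.123 − 0.039) = $158,333.33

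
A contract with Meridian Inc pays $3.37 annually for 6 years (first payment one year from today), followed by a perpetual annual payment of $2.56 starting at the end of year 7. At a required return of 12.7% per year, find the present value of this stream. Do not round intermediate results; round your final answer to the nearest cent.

PV of 6-year annuity: $3.37 × [1 − (1+0.127)^−6] / 0.127 = 13.58505
Perpetuity value at year 6: $2.56 / 0.127 = 20.15748
PV of perpetuity: 20.15748 / (1+0.127)^6 = 9.83768
Total PV = 13.58505 + 9.83768 = 23.42273

$23.42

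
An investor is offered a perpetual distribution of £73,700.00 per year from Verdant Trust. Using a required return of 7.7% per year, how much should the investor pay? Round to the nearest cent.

Level perpetuity: PV = C / r = £73,700.00 / 0.077 = £957,142.86

£957142.86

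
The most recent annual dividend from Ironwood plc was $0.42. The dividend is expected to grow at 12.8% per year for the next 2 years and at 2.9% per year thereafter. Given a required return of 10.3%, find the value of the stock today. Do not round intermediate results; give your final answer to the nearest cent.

D_1 = 0.47376
D_2 = 0.53440
Terminal value at year 2: TV = D_2×(1+g_2)/(r−g_2) = 0.54990/0.074 = 7.43107
P_0 = D_1/(1+r)^1 + D_2/(1+r)^2 + TV/(1+r)^2
    = 0.42952 + 0.43925 + 6.10802 = 6.97679

$6.98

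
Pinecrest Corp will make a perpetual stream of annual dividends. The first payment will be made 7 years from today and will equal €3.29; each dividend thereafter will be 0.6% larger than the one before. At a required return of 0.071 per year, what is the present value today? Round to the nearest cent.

€33.54

Value at end of year 6: C₁ / (r − g) = €3.29 / (0.071 − 0.006) = €50.6154
Discount to today: PV = €50.6154 / (1 + 0.071)^6 = €50.6154 / 1.509165 = €33.54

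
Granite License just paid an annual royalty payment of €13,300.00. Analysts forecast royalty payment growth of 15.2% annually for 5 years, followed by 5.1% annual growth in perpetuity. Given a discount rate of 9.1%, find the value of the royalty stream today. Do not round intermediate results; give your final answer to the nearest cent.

€537226.17

D_1 = 15321.60000
D_2 = 17650.48320
D_3 = 20333.35665
D_4 = 23424.02686
D_5 = 26984.47894
Terminal value at year 5: TV = D_5×(1+g_2)/(r−g_2) = 28360.68736/0.04 = 709017.18412
P_0 = D_1/(1+r)^1 + D_2/(1+r)^2 + D_3/(1+r)^3 + D_4/(1+r)^4 + D_5/(1+r)^5 + TV/(1+r)^5
    = 14043.62970 + 14828.83722 + 15657.94728 + 16533.41454 + 17457.83094 + 458704.50790 = 537226.16758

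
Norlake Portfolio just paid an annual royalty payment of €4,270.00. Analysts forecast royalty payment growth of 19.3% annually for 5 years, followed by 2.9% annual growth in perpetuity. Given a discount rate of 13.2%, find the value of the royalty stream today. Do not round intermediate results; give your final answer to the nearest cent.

€80519.20

D_1 = 5094.11000
D_2 = 6077.27323
D_3 = 7250.18696
D_4 = 8649.47305
D_5 = 10318.82135
Terminal value at year 5: TV = D_5×(1+g_2)/(r−g_2) = 10618.06716/0.103 = 103088.03072
P_0 = D_1/(1+r)^1 + D_2/(1+r)^2 + D_3/(1+r)^3 + D_4/(1+r)^4 + D_5/(1+r)^5 + TV/(1+r)^5
    = 4500.09717 + 4742.59358 + 4998.15736 + 5267.49270 + 5551.34169 + 55459.52035 = 80519.20284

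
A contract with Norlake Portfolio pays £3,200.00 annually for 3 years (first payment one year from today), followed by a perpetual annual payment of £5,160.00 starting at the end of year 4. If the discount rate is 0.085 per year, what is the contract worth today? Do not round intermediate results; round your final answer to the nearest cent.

PV of 3-year annuity: £3,200.00 × [1 − (1+0.085)^−3] / 0.085 = 8172.87159
Perpetuity value at year 3: £5,160.00 / 0.085 = 60705.88235
PV of perpetuity: 60705.88235 / (1+0.085)^3 = 47527.12692
Total PV = 8172.87159 + 47527.12692 = 55699.99850

£55700.00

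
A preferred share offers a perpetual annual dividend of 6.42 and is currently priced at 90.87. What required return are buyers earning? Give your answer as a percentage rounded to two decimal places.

7.07%

P = C/r ⇒ r = C/P = 6.42/90.87 = 0.070650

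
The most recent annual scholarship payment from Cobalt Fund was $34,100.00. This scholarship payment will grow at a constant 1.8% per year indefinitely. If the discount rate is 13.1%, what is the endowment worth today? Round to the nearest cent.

$307201.77

D₁ = D₀ × (1 + g) = $34,100.00 × 1.018 = $34,713.8000
Growing perpetuity: P = D₁ / (r − g) = $34,713.8000 / (0.131 − 0.018) = $307,201.77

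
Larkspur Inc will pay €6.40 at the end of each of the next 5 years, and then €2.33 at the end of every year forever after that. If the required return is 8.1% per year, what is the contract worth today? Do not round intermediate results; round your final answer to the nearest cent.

€44.97

PV of 5-year annuity: €6.40 × [1 − (1+0.081)^−5] / 0.081 = 25.48614
Perpetuity value at year 5: €2.33 / 0.081 = 28.76543
PV of perpetuity: 28.76543 / (1+0.081)^5 = 19.48689
Total PV = 25.48614 + 19.48689 = 44.97302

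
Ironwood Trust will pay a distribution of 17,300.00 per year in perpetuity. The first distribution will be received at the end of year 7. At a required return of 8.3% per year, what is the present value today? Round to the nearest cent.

Value at end of year 6: C / r = 17,300.00 / 0.083 = 208,433.7349
Discount to today: PV = 208,433.7349 / (1 + 0.083)^6 = 208,433.7349 / 1.613507 = 129,180.59

129180.59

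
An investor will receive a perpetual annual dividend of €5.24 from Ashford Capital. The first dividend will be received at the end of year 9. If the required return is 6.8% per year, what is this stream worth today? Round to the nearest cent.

€45.53

Value at end of year 8: C / r = €5.24 / 0.068 = €77.0588
Discount to today: PV = €77.0588 / (1 + 0.068)^8 = €77.0588 / 1.692661 = €45.53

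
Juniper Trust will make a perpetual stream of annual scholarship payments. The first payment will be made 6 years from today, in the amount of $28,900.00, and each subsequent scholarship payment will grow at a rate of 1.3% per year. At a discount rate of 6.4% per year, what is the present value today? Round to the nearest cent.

Value at end of year 5: C₁ / (r − g) = $28,900.00 / (0.064 − 0.013) = $566,666.6667
Discount to today: PV = $566,666.6667 / (1 + 0.064)^5 = $566,666.6667 / 1.363666 = $415,546.40

$415546.40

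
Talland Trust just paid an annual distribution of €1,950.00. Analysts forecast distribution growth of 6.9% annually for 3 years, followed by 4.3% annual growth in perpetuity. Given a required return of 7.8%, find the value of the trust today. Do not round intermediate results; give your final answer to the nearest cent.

D_1 = 2084.55000
D_2 = 2228.38395
D_3 = 2382.14244
Terminal value at year 3: TV = D_3×(1+g_2)/(r−g_2) = 2484.57457/0.035 = 70987.84479
P_0 = D_1/(1+r)^1 + D_2/(1+r)^2 + D_3/(1+r)^3 + TV/(1+r)^3
    = 1933.71985 + 1917.57562 + 1901.56618 + 56666.67213 = 62419.53378

€62419.53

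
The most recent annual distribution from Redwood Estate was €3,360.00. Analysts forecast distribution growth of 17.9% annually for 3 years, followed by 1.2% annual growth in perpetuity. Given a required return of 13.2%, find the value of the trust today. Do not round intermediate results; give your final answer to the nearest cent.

D_1 = 3961.44000
D_2 = 4670.53776
D_3 = 5506.56402
Terminal value at year 3: TV = D_3×(1+g_2)/(r−g_2) = 5572.64279/0.12 = 46438.68989
P_0 = D_1/(1+r)^1 + D_2/(1+r)^2 + D_3/(1+r)^3 + TV/(1+r)^3
    = 3499.50530 + 3644.80278 + 3796.13293 + 32014.05440 = 42954.49541

€42954.50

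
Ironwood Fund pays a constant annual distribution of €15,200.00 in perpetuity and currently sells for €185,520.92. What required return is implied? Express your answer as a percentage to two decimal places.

8.19%

P = C/r ⇒ r = C/P = €15,200.00/€185,520.92 = 0.081931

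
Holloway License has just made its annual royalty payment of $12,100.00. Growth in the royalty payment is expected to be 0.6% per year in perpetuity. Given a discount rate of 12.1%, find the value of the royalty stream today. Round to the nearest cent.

D₁ = D₀ × (1 + g) = $12,100.00 × 1.006 = $12,172.6000
Growing perpetuity: P = D₁ / (r − g) = $12,172.6000 / (0.121 − 0.006) = $105,848.70

$105848.70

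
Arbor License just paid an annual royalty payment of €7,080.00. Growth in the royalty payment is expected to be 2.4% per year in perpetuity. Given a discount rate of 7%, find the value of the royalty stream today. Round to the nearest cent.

D₁ = D₀ × (1 + g) = €7,080.00 × 1.024 = €7,249.9200
Growing perpetuity: P = D₁ / (r − g) = €7,249.9200 / (0.07 − 0.024) = €157,606.96

€157606.96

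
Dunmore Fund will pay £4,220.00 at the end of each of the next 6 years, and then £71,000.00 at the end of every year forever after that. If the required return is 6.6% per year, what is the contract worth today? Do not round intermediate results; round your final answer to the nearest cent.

£753479.05

PV of 6-year annuity: £4,220.00 × [1 − (1+0.066)^−6] / 0.066 = 20365.60883
Perpetuity value at year 6: £71,000.00 / 0.066 = 1075757.57576
PV of perpetuity: 1075757.57576 / (1+0.066)^6 = 733113.44613
Total PV = 20365.60883 + 733113.44613 = 753479.05497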